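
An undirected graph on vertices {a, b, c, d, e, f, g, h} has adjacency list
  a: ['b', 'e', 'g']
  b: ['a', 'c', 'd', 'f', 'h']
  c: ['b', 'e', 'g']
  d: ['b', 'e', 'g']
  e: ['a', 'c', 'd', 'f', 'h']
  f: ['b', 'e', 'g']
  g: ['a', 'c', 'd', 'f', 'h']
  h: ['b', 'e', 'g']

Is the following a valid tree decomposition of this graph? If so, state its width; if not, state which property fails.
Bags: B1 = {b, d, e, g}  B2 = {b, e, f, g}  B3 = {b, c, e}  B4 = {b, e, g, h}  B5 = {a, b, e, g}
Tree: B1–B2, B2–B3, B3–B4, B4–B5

A tree decomposition must satisfy three properties: every vertex lies in some bag; for every edge, both endpoints lie together in some bag; and for every vertex, the bags containing it form a connected subtree. Here edge (g,c) lies in no bag, so the decomposition is invalid.

No — edge (g,c) lies in no bag.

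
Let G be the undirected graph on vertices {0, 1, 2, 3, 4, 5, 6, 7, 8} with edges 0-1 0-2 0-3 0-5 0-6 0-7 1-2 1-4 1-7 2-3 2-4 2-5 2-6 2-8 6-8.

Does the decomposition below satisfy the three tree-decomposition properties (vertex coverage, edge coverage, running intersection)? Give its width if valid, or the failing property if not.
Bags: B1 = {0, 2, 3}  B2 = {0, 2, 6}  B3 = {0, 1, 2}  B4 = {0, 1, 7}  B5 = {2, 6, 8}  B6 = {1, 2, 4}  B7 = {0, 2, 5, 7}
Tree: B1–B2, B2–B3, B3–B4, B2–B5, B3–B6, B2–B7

A tree decomposition must satisfy three properties: every vertex lies in some bag; for every edge, both endpoints lie together in some bag; and for every vertex, the bags containing it form a connected subtree. Here bags containing vertex 7 are not connected in the tree, so the decomposition is invalid.

No — bags containing vertex 7 are not connected in the tree.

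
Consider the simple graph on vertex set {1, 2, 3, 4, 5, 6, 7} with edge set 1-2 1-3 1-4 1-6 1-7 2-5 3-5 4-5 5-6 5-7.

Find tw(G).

2

A width-2 tree decomposition is:
Bags: B1 = {1, 5, 7}  B2 = {1, 3, 5}  B3 = {1, 5, 6}  B4 = {1, 2, 5}  B5 = {1, 4, 5}
Tree: B1–B2, B2–B3, B3–B4, B4–B5
The largest bag has 3 vertices, giving width 2; this decomposition certifies tw(G) ≤ 2. For the lower bound, G contains the cycle 1–7–5–3–1, so G is not a forest; only forests have treewidth ≤ 1, hence tw(G) ≥ 2. The upper and lower bounds meet at 2, so that is the treewidth.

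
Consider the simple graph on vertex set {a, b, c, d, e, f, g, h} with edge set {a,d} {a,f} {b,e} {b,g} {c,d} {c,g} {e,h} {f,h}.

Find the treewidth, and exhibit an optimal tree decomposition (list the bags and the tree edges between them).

Treewidth 2.
One optimal decomposition is:
Bags: B1 = {a, f, h}  B2 = {a, e, h}  B3 = {a, b, e}  B4 = {a, b, g}  B5 = {a, c, g}  B6 = {a, c, d}
Tree: B1–B2, B2–B3, B3–B4, B4–B5, B5–B6

Every bag has size at most 3, so the width is 3 − 1 = 2 and tw(G) ≤ 2. The edges a–f–h–e–b–g–c–d–a form a cycle, so G is not a tree and its treewidth is at least 2. The upper and lower bounds meet at 2, so that is the treewidth.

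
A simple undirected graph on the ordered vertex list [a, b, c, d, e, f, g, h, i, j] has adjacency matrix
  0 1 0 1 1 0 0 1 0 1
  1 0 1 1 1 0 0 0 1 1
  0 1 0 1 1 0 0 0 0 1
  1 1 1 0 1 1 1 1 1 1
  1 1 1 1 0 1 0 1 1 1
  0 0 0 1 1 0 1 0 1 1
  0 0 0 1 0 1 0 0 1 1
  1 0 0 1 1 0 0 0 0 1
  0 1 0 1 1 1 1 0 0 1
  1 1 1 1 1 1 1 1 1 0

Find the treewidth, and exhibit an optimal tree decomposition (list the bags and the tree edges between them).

Every bag has size at most 5, so the width is 5 − 1 = 4 and tw(G) ≤ 4. Conversely, {d, f, g, i, j} is a clique of size 5, and the vertices of any clique must share a bag in every tree decomposition; so some bag has ≥ 5 vertices and tw(G) ≥ 4. Combining the bounds, tw(G) = 4.

Treewidth 4.
Bags: B1 = {a, b, d, e, j}  B2 = {b, d, e, i, j}  B3 = {d, e, f, i, j}  B4 = {b, c, d, e, j}  B5 = {d, f, g, i, j}  B6 = {a, d, e, h, j}
Tree: B1–B2, B2–B3, B2–B4, B3–B5, B1–B6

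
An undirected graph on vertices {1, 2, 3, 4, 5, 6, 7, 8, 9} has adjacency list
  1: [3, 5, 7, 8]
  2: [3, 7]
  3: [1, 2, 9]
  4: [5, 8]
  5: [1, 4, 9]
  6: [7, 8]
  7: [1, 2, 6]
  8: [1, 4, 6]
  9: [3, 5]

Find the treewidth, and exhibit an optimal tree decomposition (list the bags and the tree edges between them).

The largest bag has 4 vertices, giving width 3; this decomposition certifies tw(G) ≤ 3. For the lower bound: the 4 vertex sets {4,5,9}, {3}, {1}, {2,6,7,8} are disjoint, each induces a connected subgraph, and every pair is joined by at least one edge of G. Contracting each set to a single vertex therefore yields K_{4} as a minor, and since treewidth is minor-monotone, tw(G) ≥ tw(K_{4}) = 3. Hence tw(G) = 3 exactly.

Treewidth 3.
One optimal decomposition is:
Bags: B1 = {3, 4, 5, 9}  B2 = {1, 3, 4, 5}  B3 = {1, 3, 4, 8}  B4 = {1, 2, 3, 8}  B5 = {1, 2, 7, 8}  B6 = {2, 6, 7, 8}
Tree: B1–B2, B2–B3, B3–B4, B4–B5, B5–B6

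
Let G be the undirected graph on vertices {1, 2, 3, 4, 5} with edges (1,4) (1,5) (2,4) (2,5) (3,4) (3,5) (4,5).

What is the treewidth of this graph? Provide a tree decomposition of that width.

Every bag has size at most 3, so the width is 3 − 1 = 2 and tw(G) ≤ 2. Conversely, {1, 4, 5} is a clique of size 3, and the vertices of any clique must share a bag in every tree decomposition; so some bag has ≥ 3 vertices and tw(G) ≥ 2. Hence tw(G) = 2 exactly.

Treewidth 2.
One such decomposition:
Bags: B1 = {1, 4, 5}  B2 = {2, 4, 5}  B3 = {3, 4, 5}
Tree: B1–B2, B1–B3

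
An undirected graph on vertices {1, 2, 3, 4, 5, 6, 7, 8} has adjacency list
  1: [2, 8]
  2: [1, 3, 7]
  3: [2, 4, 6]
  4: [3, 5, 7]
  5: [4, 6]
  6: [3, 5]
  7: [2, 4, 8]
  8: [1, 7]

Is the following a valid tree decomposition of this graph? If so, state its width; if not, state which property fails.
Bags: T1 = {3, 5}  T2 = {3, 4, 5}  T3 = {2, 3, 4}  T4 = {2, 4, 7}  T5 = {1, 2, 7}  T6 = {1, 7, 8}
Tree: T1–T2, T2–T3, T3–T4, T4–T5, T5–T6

No — vertex 6 appears in no bag.

A tree decomposition must satisfy three properties: every vertex lies in some bag; for every edge, both endpoints lie together in some bag; and for every vertex, the bags containing it form a connected subtree. Here vertex 6 appears in no bag, so the decomposition is invalid.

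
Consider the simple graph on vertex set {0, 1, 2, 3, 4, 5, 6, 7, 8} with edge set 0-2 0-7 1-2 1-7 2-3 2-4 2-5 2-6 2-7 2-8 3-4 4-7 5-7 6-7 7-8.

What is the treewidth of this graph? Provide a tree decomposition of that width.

The largest bag has 3 vertices, giving width 2; this decomposition certifies tw(G) ≤ 2. Conversely, {2, 3, 4} is a clique of size 3, and the vertices of any clique must share a bag in every tree decomposition; so some bag has ≥ 3 vertices and tw(G) ≥ 2. Therefore the treewidth is 2.

Treewidth 2.
One optimal decomposition is:
Bags: B1 = {2, 4, 7}  B2 = {0, 2, 7}  B3 = {2, 5, 7}  B4 = {2, 3, 4}  B5 = {2, 7, 8}  B6 = {1, 2, 7}  B7 = {2, 6, 7}
Tree: B1–B2, B1–B3, B1–B4, B2–B5, B5–B6, B3–B7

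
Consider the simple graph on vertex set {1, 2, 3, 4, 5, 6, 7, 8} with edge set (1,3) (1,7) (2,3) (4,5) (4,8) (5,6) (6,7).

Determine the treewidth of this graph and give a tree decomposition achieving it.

Treewidth 1.
One optimal decomposition is:
Bags: B1 = {2, 3}  B2 = {1, 3}  B3 = {1, 7}  B4 = {6, 7}  B5 = {5, 6}  B6 = {4, 5}  B7 = {4, 8}
Tree: B1–B2, B2–B3, B3–B4, B4–B5, B5–B6, B6–B7

Each bag holds 2 vertices, so the decomposition has width 1, which upper-bounds the treewidth. Since G has at least one edge (e.g. 2–3), it is not an edgeless graph, so tw(G) ≥ 1. Therefore the treewidth is 1.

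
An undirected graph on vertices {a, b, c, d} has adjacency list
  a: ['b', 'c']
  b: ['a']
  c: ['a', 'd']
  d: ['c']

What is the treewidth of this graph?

A width-1 tree decomposition is:
Bags: B1 = {c, d}  B2 = {a, c}  B3 = {a, b}
Tree: B1–B2, B2–B3
Each bag holds 2 vertices, so the decomposition has width 1, which upper-bounds the treewidth. Since G has at least one edge (e.g. d–c), it is not an edgeless graph, so tw(G) ≥ 1. Hence tw(G) = 1 exactly.

1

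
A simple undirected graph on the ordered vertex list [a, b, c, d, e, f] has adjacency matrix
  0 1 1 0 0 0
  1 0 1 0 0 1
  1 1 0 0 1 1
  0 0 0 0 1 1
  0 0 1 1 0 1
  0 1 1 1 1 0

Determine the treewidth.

A width-2 tree decomposition is:
Bags: B1 = {c, e, f}  B2 = {b, c, f}  B3 = {a, b, c}  B4 = {d, e, f}
Tree: B1–B2, B2–B3, B1–B4
Each bag holds 3 vertices, so the decomposition has width 2, which upper-bounds the treewidth. For the lower bound, the 3 vertices {d, e, f} are pairwise adjacent, and any tree decomposition puts a clique entirely inside one bag — forcing width ≥ 2. Combining the bounds, tw(G) = 2.

2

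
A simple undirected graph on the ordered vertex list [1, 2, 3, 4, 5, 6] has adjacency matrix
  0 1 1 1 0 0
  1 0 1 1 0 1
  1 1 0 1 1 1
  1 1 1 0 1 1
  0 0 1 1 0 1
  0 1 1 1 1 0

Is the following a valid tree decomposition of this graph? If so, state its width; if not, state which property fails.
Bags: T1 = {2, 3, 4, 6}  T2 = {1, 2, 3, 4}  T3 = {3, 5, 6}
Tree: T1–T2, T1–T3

No — edge (4,5) lies in no bag.

A tree decomposition must satisfy three properties: every vertex lies in some bag; for every edge, both endpoints lie together in some bag; and for every vertex, the bags containing it form a connected subtree. Here edge (4,5) lies in no bag, so the decomposition is invalid.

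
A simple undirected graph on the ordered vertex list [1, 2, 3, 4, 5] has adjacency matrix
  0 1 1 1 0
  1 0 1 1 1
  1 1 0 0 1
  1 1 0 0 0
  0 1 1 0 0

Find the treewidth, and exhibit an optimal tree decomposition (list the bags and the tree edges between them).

The largest bag has 3 vertices, giving width 2; this decomposition certifies tw(G) ≤ 2. On the other hand G contains the 3-clique {1, 2, 3}. A clique must lie in a single bag of any decomposition, so no decomposition can have width below 2. The upper and lower bounds meet at 2, so that is the treewidth.

Treewidth 2.
Bags: B1 = {1, 2, 4}  B2 = {1, 2, 3}  B3 = {2, 3, 5}
Tree: B1–B2, B2–B3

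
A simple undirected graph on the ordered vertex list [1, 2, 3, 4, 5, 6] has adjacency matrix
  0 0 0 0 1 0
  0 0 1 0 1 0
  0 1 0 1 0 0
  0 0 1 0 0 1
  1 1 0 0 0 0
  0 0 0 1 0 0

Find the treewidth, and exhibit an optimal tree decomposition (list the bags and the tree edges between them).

Treewidth 1.
Bags: B1 = {1, 5}  B2 = {2, 5}  B3 = {2, 3}  B4 = {3, 4}  B5 = {4, 6}
Tree: B1–B2, B2–B3, B3–B4, B4–B5

Each bag holds 2 vertices, so the decomposition has width 1, which upper-bounds the treewidth. Since G has at least one edge (e.g. 1–5), it is not an edgeless graph, so tw(G) ≥ 1. Hence tw(G) = 1 exactly.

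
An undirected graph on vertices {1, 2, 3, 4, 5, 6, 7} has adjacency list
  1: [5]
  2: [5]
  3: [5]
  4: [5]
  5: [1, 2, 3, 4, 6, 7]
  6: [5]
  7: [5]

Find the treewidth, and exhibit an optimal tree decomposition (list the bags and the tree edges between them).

Every bag has size at most 2, so the width is 2 − 1 = 1 and tw(G) ≤ 1. G has an edge, so its treewidth is at least 1. Hence tw(G) = 1 exactly.

Treewidth 1.
One optimal decomposition is:
Bags: B1 = {1, 5}  B2 = {4, 5}  B3 = {5, 6}  B4 = {2, 5}  B5 = {3, 5}  B6 = {5, 7}
Tree: B1–B2, B1–B3, B1–B4, B3–B5, B2–B6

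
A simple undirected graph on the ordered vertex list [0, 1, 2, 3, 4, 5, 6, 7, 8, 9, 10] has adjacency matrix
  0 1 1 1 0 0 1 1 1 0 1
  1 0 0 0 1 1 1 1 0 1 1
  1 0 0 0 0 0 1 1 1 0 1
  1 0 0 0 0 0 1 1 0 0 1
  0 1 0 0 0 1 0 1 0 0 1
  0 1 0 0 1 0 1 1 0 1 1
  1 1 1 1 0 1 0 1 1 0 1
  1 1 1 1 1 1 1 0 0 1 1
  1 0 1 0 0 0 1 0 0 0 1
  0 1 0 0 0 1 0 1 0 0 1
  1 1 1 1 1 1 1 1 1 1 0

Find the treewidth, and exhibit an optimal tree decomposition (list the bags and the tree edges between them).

Treewidth 4.
One optimal decomposition is:
Bags: B1 = {0, 1, 6, 7, 10}  B2 = {1, 5, 6, 7, 10}  B3 = {1, 4, 5, 7, 10}  B4 = {0, 2, 6, 7, 10}  B5 = {0, 3, 6, 7, 10}  B6 = {0, 2, 6, 8, 10}  B7 = {1, 5, 7, 9, 10}
Tree: B1–B2, B2–B3, B1–B4, B1–B5, B4–B6, B2–B7

Every bag has size at most 5, so the width is 5 − 1 = 4 and tw(G) ≤ 4. For the lower bound, the 5 vertices {0, 2, 6, 8, 10} are pairwise adjacent, and any tree decomposition puts a clique entirely inside one bag — forcing width ≥ 4. Therefore the treewidth is 4.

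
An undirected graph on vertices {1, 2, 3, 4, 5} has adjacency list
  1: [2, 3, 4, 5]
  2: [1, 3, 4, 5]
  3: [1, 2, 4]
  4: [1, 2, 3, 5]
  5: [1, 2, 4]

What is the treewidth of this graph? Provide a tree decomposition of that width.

Each bag holds 4 vertices, so the decomposition has width 3, which upper-bounds the treewidth. Conversely, {1, 2, 3, 4} is a clique of size 4, and the vertices of any clique must share a bag in every tree decomposition; so some bag has ≥ 4 vertices and tw(G) ≥ 3. Hence tw(G) = 3 exactly.

Treewidth 3.
One such decomposition:
Bags: B1 = {1, 2, 3, 4}  B2 = {1, 2, 4, 5}
Tree: B1–B2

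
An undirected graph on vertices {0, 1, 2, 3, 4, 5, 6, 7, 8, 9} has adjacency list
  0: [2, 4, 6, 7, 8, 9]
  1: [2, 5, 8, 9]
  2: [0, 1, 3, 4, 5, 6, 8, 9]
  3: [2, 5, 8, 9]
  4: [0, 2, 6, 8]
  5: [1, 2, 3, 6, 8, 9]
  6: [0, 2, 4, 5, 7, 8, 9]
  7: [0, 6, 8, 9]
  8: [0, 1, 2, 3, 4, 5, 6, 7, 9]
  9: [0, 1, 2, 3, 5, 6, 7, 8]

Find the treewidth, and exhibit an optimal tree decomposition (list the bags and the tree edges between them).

Treewidth 4.
One optimal decomposition is:
Bags: B1 = {0, 6, 7, 8, 9}  B2 = {0, 2, 6, 8, 9}  B3 = {2, 5, 6, 8, 9}  B4 = {0, 2, 4, 6, 8}  B5 = {1, 2, 5, 8, 9}  B6 = {2, 3, 5, 8, 9}
Tree: B1–B2, B2–B3, B2–B4, B3–B5, B5–B6

Each bag holds 5 vertices, so the decomposition has width 4, which upper-bounds the treewidth. Conversely, {0, 2, 6, 8, 9} is a clique of size 5, and the vertices of any clique must share a bag in every tree decomposition; so some bag has ≥ 5 vertices and tw(G) ≥ 4. The upper and lower bounds meet at 4, so that is the treewidth.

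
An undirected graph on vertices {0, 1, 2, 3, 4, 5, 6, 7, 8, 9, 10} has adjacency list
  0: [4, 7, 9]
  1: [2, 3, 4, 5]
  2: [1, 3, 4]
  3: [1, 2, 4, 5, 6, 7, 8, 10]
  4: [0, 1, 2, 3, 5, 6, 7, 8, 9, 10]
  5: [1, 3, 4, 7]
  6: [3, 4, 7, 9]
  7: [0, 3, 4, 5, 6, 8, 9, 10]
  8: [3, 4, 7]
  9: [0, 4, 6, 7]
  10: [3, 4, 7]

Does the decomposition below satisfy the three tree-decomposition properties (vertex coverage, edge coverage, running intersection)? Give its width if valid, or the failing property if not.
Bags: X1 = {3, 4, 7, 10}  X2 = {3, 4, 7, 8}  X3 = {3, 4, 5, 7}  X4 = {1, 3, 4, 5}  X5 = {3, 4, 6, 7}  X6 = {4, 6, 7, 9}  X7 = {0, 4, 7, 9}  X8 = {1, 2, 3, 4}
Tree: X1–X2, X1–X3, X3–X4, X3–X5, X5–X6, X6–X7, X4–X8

Yes; width 3.

Checking the three conditions: (i) the bags cover all of {0, 1, 2, 3, 4, 5, 6, 7, 8, 9, 10}; (ii) for each edge, some bag contains both endpoints; (iii) the bags containing any fixed vertex form a subtree. All hold, so the decomposition is valid with width 4 − 1 = 3.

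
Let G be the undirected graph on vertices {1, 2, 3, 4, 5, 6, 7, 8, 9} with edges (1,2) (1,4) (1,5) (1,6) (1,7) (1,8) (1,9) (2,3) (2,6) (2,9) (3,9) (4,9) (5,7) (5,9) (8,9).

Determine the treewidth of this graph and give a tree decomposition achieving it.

Treewidth 2.
One such decomposition:
Bags: B1 = {1, 4, 9}  B2 = {1, 5, 9}  B3 = {1, 2, 9}  B4 = {2, 3, 9}  B5 = {1, 2, 6}  B6 = {1, 5, 7}  B7 = {1, 8, 9}
Tree: B1–B2, B1–B3, B3–B4, B3–B5, B2–B6, B2–B7

The largest bag has 3 vertices, giving width 2; this decomposition certifies tw(G) ≤ 2. On the other hand G contains the 3-clique {1, 8, 9}. A clique must lie in a single bag of any decomposition, so no decomposition can have width below 2. The upper and lower bounds meet at 2, so that is the treewidth.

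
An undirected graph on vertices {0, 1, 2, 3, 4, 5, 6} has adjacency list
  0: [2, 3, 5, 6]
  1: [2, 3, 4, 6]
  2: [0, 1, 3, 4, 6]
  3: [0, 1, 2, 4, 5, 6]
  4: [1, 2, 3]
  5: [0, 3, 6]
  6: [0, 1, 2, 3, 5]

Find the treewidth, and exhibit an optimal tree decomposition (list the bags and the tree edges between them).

Every bag has size at most 4, so the width is 4 − 1 = 3 and tw(G) ≤ 3. On the other hand G contains the 4-clique {0, 2, 3, 6}. A clique must lie in a single bag of any decomposition, so no decomposition can have width below 3. The upper and lower bounds meet at 3, so that is the treewidth.

Treewidth 3.
Bags: B1 = {0, 2, 3, 6}  B2 = {0, 3, 5, 6}  B3 = {1, 2, 3, 6}  B4 = {1, 2, 3, 4}
Tree: B1–B2, B1–B3, B3–B4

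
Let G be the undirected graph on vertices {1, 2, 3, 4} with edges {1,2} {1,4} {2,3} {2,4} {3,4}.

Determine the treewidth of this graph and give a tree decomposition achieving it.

Treewidth 2.
Bags: B1 = {2, 3, 4}  B2 = {1, 2, 4}
Tree: B1–B2

Each bag holds 3 vertices, so the decomposition has width 2, which upper-bounds the treewidth. On the other hand G contains the 3-clique {1, 2, 4}. A clique must lie in a single bag of any decomposition, so no decomposition can have width below 2. Hence tw(G) = 2 exactly.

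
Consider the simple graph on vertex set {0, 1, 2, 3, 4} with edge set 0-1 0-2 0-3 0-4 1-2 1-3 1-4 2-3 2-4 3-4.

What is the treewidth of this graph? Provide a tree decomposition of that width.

A single bag containing all 5 vertices is trivially a valid decomposition of width 4. For the lower bound, the 5 vertices {0, 1, 2, 3, 4} are pairwise adjacent, and any tree decomposition puts a clique entirely inside one bag — forcing width ≥ 4. Combining the bounds, tw(G) = 4.

Treewidth 4.
One such decomposition:
Bags: B1 = {0, 1, 2, 3, 4}
Tree: (single bag)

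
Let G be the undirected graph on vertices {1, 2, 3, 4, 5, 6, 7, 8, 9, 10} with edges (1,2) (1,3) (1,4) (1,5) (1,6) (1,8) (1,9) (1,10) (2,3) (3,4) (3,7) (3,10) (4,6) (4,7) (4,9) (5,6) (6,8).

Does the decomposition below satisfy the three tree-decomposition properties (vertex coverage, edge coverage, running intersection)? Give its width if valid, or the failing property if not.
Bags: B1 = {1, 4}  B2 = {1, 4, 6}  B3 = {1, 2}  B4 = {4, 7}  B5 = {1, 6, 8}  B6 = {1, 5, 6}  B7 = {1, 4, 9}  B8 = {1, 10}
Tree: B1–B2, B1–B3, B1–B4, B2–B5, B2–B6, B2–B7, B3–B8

A tree decomposition must satisfy three properties: every vertex lies in some bag; for every edge, both endpoints lie together in some bag; and for every vertex, the bags containing it form a connected subtree. Here vertex 3 appears in no bag, so the decomposition is invalid.

No — vertex 3 appears in no bag.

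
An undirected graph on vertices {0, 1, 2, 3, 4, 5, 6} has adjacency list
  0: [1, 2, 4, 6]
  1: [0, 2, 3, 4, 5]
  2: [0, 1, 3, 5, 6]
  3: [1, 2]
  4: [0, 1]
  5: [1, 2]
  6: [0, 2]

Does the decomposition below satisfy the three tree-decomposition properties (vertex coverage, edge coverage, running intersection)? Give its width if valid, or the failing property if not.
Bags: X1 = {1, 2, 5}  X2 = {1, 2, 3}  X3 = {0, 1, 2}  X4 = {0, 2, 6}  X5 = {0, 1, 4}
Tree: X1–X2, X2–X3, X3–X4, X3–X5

Checking the three conditions: (i) the bags cover all of {0, 1, 2, 3, 4, 5, 6}; (ii) for each edge, some bag contains both endpoints; (iii) the bags containing any fixed vertex form a subtree. All hold, so the decomposition is valid with width 3 − 1 = 2.

Yes; width 2.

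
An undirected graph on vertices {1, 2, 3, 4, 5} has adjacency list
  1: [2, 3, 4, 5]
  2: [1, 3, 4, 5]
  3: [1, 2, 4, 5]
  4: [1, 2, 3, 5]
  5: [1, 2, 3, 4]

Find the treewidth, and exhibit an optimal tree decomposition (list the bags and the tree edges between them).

With just one bag of size 5, the width is 5 − 1 = 4, so tw(G) ≤ 4. Conversely, {1, 2, 3, 4, 5} is a clique of size 5, and the vertices of any clique must share a bag in every tree decomposition; so some bag has ≥ 5 vertices and tw(G) ≥ 4. Therefore the treewidth is 4.

Treewidth 4.
One optimal decomposition is:
Bags: B1 = {1, 2, 3, 4, 5}
Tree: (single bag)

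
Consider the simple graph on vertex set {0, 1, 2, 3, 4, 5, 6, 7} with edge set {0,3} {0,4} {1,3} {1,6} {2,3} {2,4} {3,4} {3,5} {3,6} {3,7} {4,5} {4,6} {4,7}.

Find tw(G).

2

A width-2 tree decomposition is:
Bags: B1 = {3, 4, 5}  B2 = {3, 4, 6}  B3 = {2, 3, 4}  B4 = {3, 4, 7}  B5 = {1, 3, 6}  B6 = {0, 3, 4}
Tree: B1–B2, B2–B3, B1–B4, B2–B5, B1–B6
Each bag holds 3 vertices, so the decomposition has width 2, which upper-bounds the treewidth. For the lower bound, the 3 vertices {1, 3, 6} are pairwise adjacent, and any tree decomposition puts a clique entirely inside one bag — forcing width ≥ 2. Therefore the treewidth is 2.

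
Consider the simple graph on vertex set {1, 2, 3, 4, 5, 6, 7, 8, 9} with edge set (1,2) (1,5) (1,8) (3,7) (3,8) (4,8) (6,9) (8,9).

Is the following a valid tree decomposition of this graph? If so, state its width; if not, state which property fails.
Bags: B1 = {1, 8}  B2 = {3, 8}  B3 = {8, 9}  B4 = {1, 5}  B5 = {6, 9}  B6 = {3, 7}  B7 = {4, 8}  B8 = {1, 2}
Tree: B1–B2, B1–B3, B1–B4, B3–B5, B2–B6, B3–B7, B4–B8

Checking the three conditions: (i) the bags cover all of {1, 2, 3, 4, 5, 6, 7, 8, 9}; (ii) for each edge, some bag contains both endpoints; (iii) the bags containing any fixed vertex form a subtree. All hold, so the decomposition is valid with width 2 − 1 = 1.

Yes; width 1.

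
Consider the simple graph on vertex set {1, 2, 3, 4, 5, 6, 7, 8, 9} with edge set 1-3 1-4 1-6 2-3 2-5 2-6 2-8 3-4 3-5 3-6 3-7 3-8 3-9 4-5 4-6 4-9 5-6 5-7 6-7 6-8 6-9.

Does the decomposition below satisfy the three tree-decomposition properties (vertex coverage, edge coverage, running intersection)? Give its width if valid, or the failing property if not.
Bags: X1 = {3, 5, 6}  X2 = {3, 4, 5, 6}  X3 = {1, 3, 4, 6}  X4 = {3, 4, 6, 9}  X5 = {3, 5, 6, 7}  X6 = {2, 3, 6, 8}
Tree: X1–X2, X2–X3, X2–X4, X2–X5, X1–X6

No — edge (2,5) lies in no bag.

A tree decomposition must satisfy three properties: every vertex lies in some bag; for every edge, both endpoints lie together in some bag; and for every vertex, the bags containing it form a connected subtree. Here edge (2,5) lies in no bag, so the decomposition is invalid.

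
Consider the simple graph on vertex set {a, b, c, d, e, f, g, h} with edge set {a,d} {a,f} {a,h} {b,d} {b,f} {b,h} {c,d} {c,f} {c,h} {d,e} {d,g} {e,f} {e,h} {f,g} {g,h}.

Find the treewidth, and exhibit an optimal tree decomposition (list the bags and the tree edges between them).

Treewidth 3.
One optimal decomposition is:
Bags: B1 = {d, e, f, h}  B2 = {b, d, f, h}  B3 = {c, d, f, h}  B4 = {d, f, g, h}  B5 = {a, d, f, h}
Tree: B1–B2, B2–B3, B3–B4, B4–B5

Each bag holds 4 vertices, so the decomposition has width 3, which upper-bounds the treewidth. For the lower bound: the 4 vertex sets {e,f}, {b,d}, {h}, {c} are disjoint, each induces a connected subgraph, and every pair is joined by at least one edge of G. Contracting each set to a single vertex therefore yields K_{4} as a minor, and since treewidth is minor-monotone, tw(G) ≥ tw(K_{4}) = 3. The upper and lower bounds meet at 3, so that is the treewidth.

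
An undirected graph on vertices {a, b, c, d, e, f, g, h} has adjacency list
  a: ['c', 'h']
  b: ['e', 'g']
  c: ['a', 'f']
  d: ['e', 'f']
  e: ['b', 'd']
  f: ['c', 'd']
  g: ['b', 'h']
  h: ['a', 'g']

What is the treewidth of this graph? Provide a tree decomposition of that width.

The largest bag has 3 vertices, giving width 2; this decomposition certifies tw(G) ≤ 2. Since c–f–d–e–b–g–h–a–c is a cycle in G, G is not acyclic. Forests are exactly the graphs of treewidth ≤ 1, so tw(G) ≥ 2. Hence tw(G) = 2 exactly.

Treewidth 2.
Bags: B1 = {c, d, f}  B2 = {c, d, e}  B3 = {b, c, e}  B4 = {b, c, g}  B5 = {c, g, h}  B6 = {a, c, h}
Tree: B1–B2, B2–B3, B3–B4, B4–B5, B5–B6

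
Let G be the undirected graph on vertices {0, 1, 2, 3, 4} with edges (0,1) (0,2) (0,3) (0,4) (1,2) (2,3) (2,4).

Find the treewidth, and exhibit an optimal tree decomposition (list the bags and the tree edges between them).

Every bag has size at most 3, so the width is 3 − 1 = 2 and tw(G) ≤ 2. Conversely, {0, 1, 2} is a clique of size 3, and the vertices of any clique must share a bag in every tree decomposition; so some bag has ≥ 3 vertices and tw(G) ≥ 2. The upper and lower bounds meet at 2, so that is the treewidth.

Treewidth 2.
Bags: B1 = {0, 2, 4}  B2 = {0, 2, 3}  B3 = {0, 1, 2}
Tree: B1–B2, B2–B3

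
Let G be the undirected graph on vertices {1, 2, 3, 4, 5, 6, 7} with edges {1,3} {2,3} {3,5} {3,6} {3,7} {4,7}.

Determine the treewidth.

1

A width-1 tree decomposition is:
Bags: B1 = {3, 7}  B2 = {3, 5}  B3 = {2, 3}  B4 = {4, 7}  B5 = {3, 6}  B6 = {1, 3}
Tree: B1–B2, B1–B3, B1–B4, B3–B5, B3–B6
Every bag has size at most 2, so the width is 2 − 1 = 1 and tw(G) ≤ 1. G has an edge, so its treewidth is at least 1. The upper and lower bounds meet at 1, so that is the treewidth.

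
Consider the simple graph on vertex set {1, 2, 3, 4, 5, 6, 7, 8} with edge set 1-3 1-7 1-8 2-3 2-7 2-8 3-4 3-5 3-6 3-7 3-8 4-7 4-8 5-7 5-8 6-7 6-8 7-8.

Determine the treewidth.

A width-3 tree decomposition is:
Bags: B1 = {1, 3, 7, 8}  B2 = {3, 6, 7, 8}  B3 = {2, 3, 7, 8}  B4 = {3, 5, 7, 8}  B5 = {3, 4, 7, 8}
Tree: B1–B2, B1–B3, B2–B4, B2–B5
Each bag holds 4 vertices, so the decomposition has width 3, which upper-bounds the treewidth. For the lower bound, the 4 vertices {1, 3, 7, 8} are pairwise adjacent, and any tree decomposition puts a clique entirely inside one bag — forcing width ≥ 3. Hence tw(G) = 3 exactly.

3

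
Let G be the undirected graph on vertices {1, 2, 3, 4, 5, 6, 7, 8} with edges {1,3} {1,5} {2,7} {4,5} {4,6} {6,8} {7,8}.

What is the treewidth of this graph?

A width-1 tree decomposition is:
Bags: B1 = {2, 7}  B2 = {7, 8}  B3 = {6, 8}  B4 = {4, 6}  B5 = {4, 5}  B6 = {1, 5}  B7 = {1, 3}
Tree: B1–B2, B2–B3, B3–B4, B4–B5, B5–B6, B6–B7
The largest bag has 2 vertices, giving width 1; this decomposition certifies tw(G) ≤ 1. Any graph with an edge has treewidth ≥ 1, and G has the edge 2–7. Combining the bounds, tw(G) = 1.

1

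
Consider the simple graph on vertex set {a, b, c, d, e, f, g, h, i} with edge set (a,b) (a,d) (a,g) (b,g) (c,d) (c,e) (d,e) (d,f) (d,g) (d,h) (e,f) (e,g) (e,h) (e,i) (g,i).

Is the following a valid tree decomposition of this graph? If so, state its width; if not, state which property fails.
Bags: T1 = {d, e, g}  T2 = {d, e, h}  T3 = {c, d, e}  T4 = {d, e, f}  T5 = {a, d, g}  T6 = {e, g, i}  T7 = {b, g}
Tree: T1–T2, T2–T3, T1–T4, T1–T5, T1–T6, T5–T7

A tree decomposition must satisfy three properties: every vertex lies in some bag; for every edge, both endpoints lie together in some bag; and for every vertex, the bags containing it form a connected subtree. Here edge (a,b) lies in no bag, so the decomposition is invalid.

No — edge (a,b) lies in no bag.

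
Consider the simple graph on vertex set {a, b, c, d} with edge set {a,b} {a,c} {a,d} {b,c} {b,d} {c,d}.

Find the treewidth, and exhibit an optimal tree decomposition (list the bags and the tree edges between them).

With just one bag of size 4, the width is 4 − 1 = 3, so tw(G) ≤ 3. Conversely, {a, b, c, d} is a clique of size 4, and the vertices of any clique must share a bag in every tree decomposition; so some bag has ≥ 4 vertices and tw(G) ≥ 3. Hence tw(G) = 3 exactly.

Treewidth 3.
One such decomposition:
Bags: B1 = {a, b, c, d}
Tree: (single bag)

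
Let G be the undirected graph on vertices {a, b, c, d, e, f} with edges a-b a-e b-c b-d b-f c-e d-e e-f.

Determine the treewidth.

2

A width-2 tree decomposition is:
Bags: B1 = {b, e, f}  B2 = {b, d, e}  B3 = {a, b, e}  B4 = {b, c, e}
Tree: B1–B2, B2–B3, B3–B4
Each bag holds 3 vertices, so the decomposition has width 2, which upper-bounds the treewidth. The edges f–b–d–e–f form a cycle, so G is not a tree and its treewidth is at least 2. Therefore the treewidth is 2.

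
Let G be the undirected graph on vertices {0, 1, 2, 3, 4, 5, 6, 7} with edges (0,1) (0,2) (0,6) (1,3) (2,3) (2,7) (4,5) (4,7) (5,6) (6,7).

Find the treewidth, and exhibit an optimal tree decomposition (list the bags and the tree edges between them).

Treewidth 2.
One optimal decomposition is:
Bags: B1 = {0, 1, 3}  B2 = {0, 2, 3}  B3 = {0, 2, 6}  B4 = {2, 6, 7}  B5 = {5, 6, 7}  B6 = {4, 5, 7}
Tree: B1–B2, B2–B3, B3–B4, B4–B5, B5–B6

Every bag has size at most 3, so the width is 3 − 1 = 2 and tw(G) ≤ 2. Since 1–3–2–0–1 is a cycle in G, G is not acyclic. Forests are exactly the graphs of treewidth ≤ 1, so tw(G) ≥ 2. Combining the bounds, tw(G) = 2.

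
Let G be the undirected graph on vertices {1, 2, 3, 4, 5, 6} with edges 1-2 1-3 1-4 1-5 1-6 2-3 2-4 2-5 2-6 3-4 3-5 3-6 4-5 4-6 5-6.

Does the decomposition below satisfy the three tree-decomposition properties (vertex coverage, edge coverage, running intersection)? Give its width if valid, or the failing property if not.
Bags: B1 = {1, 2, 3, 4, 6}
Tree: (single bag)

No — vertex 5 appears in no bag.

A tree decomposition must satisfy three properties: every vertex lies in some bag; for every edge, both endpoints lie together in some bag; and for every vertex, the bags containing it form a connected subtree. Here vertex 5 appears in no bag, so the decomposition is invalid.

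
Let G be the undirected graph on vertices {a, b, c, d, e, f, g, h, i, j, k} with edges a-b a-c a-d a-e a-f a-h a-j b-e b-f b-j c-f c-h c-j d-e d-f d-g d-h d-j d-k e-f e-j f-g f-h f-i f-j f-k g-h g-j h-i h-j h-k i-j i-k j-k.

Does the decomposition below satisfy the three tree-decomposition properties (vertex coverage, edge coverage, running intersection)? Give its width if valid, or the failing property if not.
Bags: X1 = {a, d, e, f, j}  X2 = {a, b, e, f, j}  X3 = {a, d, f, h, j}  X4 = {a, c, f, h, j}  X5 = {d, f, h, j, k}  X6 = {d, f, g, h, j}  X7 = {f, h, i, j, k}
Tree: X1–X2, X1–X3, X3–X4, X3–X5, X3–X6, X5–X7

Yes; width 4.

Vertex coverage: the bags together contain {a, b, c, d, e, f, g, h, i, j, k}, the full vertex set. Edge coverage: each edge of G has both endpoints in at least one bag. Running intersection: for every vertex, the bags containing it form a connected subtree. All three properties hold, so this is a valid tree decomposition of width max|bag| − 1 = 4, and hence tw(G) ≤ 4.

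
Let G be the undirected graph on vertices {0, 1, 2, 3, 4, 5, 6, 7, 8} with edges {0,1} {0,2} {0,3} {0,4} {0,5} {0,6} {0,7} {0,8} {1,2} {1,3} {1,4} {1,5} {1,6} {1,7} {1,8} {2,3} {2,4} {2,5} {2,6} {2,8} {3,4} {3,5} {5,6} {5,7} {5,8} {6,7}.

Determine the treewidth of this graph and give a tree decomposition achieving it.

The largest bag has 5 vertices, giving width 4; this decomposition certifies tw(G) ≤ 4. For the lower bound, the 5 vertices {0, 1, 2, 3, 4} are pairwise adjacent, and any tree decomposition puts a clique entirely inside one bag — forcing width ≥ 4. Therefore the treewidth is 4.

Treewidth 4.
Bags: B1 = {0, 1, 2, 3, 5}  B2 = {0, 1, 2, 5, 6}  B3 = {0, 1, 5, 6, 7}  B4 = {0, 1, 2, 3, 4}  B5 = {0, 1, 2, 5, 8}
Tree: B1–B2, B2–B3, B1–B4, B1–B5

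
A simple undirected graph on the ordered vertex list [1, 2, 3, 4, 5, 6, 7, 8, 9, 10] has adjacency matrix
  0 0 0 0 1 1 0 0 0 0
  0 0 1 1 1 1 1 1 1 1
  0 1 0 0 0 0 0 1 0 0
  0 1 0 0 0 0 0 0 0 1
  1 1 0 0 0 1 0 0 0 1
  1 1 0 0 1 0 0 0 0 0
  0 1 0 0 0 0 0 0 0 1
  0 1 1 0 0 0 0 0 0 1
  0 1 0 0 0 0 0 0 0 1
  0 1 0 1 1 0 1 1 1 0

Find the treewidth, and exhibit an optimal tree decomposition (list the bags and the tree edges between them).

Every bag has size at most 3, so the width is 3 − 1 = 2 and tw(G) ≤ 2. On the other hand G contains the 3-clique {1, 5, 6}. A clique must lie in a single bag of any decomposition, so no decomposition can have width below 2. The upper and lower bounds meet at 2, so that is the treewidth.

Treewidth 2.
One optimal decomposition is:
Bags: B1 = {2, 9, 10}  B2 = {2, 5, 10}  B3 = {2, 8, 10}  B4 = {2, 7, 10}  B5 = {2, 3, 8}  B6 = {2, 5, 6}  B7 = {1, 5, 6}  B8 = {2, 4, 10}
Tree: B1–B2, B2–B3, B2–B4, B3–B5, B2–B6, B6–B7, B4–B8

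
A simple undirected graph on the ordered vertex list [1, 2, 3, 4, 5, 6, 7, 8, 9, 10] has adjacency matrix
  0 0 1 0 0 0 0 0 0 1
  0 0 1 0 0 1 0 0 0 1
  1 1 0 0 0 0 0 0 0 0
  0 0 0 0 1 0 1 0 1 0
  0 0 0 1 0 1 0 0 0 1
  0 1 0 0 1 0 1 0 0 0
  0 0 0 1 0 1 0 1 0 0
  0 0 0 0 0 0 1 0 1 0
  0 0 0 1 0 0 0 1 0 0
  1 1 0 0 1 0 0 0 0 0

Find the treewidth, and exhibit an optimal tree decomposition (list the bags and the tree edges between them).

Treewidth 2.
One optimal decomposition is:
Bags: B1 = {4, 8, 9}  B2 = {4, 7, 8}  B3 = {4, 5, 7}  B4 = {5, 6, 7}  B5 = {5, 6, 10}  B6 = {2, 6, 10}  B7 = {1, 2, 10}  B8 = {1, 2, 3}
Tree: B1–B2, B2–B3, B3–B4, B4–B5, B5–B6, B6–B7, B7–B8

Each bag holds 3 vertices, so the decomposition has width 2, which upper-bounds the treewidth. Since 9–8–7–4–9 is a cycle in G, G is not acyclic. Forests are exactly the graphs of treewidth ≤ 1, so tw(G) ≥ 2. Hence tw(G) = 2 exactly.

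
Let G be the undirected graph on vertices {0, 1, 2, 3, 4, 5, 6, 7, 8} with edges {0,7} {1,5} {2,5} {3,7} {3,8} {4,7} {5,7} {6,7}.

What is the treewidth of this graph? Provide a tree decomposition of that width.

Every bag has size at most 2, so the width is 2 − 1 = 1 and tw(G) ≤ 1. Since G has at least one edge (e.g. 7–3), it is not an edgeless graph, so tw(G) ≥ 1. Combining the bounds, tw(G) = 1.

Treewidth 1.
One optimal decomposition is:
Bags: B1 = {3, 7}  B2 = {3, 8}  B3 = {0, 7}  B4 = {6, 7}  B5 = {5, 7}  B6 = {1, 5}  B7 = {4, 7}  B8 = {2, 5}
Tree: B1–B2, B1–B3, B1–B4, B4–B5, B5–B6, B5–B7, B6–B8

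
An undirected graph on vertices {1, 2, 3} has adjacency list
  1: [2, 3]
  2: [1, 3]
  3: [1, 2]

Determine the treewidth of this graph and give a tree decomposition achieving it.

With just one bag of size 3, the width is 3 − 1 = 2, so tw(G) ≤ 2. On the other hand G contains the 3-clique {1, 2, 3}. A clique must lie in a single bag of any decomposition, so no decomposition can have width below 2. Therefore the treewidth is 2.

Treewidth 2.
Bags: B1 = {1, 2, 3}
Tree: (single bag)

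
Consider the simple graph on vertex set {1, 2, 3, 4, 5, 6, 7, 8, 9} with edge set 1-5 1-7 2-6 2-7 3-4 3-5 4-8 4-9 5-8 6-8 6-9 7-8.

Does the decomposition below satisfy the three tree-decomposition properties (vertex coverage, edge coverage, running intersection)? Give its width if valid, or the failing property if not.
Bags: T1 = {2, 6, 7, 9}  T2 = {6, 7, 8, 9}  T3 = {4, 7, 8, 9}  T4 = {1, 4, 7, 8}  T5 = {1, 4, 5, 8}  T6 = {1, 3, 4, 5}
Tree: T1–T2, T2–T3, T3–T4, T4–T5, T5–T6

Vertex coverage: the bags together contain {1, 2, 3, 4, 5, 6, 7, 8, 9}, the full vertex set. Edge coverage: each edge of G has both endpoints in at least one bag. Running intersection: for every vertex, the bags containing it form a connected subtree. All three properties hold, so this is a valid tree decomposition of width max|bag| − 1 = 3, and hence tw(G) ≤ 3.

Yes; width 3.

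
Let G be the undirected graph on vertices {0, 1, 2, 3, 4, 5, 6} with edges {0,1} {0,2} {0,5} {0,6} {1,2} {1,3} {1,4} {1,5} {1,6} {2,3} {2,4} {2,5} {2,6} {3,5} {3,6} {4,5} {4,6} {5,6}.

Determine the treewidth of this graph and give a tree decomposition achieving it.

Treewidth 4.
One optimal decomposition is:
Bags: B1 = {1, 2, 3, 5, 6}  B2 = {0, 1, 2, 5, 6}  B3 = {1, 2, 4, 5, 6}
Tree: B1–B2, B2–B3

Each bag holds 5 vertices, so the decomposition has width 4, which upper-bounds the treewidth. For the lower bound, the 5 vertices {0, 1, 2, 5, 6} are pairwise adjacent, and any tree decomposition puts a clique entirely inside one bag — forcing width ≥ 4. Therefore the treewidth is 4.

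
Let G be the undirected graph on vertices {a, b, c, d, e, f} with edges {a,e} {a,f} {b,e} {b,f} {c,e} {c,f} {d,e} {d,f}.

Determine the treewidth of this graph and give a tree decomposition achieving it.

Treewidth 2.
One optimal decomposition is:
Bags: B1 = {c, e, f}  B2 = {d, e, f}  B3 = {a, e, f}  B4 = {b, e, f}
Tree: B1–B2, B2–B3, B3–B4

Each bag holds 3 vertices, so the decomposition has width 2, which upper-bounds the treewidth. The edges f–c–e–d–f form a cycle, so G is not a tree and its treewidth is at least 2. The upper and lower bounds meet at 2, so that is the treewidth.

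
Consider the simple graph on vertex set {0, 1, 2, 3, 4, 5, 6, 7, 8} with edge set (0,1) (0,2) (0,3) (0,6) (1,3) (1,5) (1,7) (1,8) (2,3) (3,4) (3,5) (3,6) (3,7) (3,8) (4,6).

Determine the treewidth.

A width-2 tree decomposition is:
Bags: B1 = {1, 3, 5}  B2 = {0, 1, 3}  B3 = {1, 3, 7}  B4 = {0, 3, 6}  B5 = {0, 2, 3}  B6 = {1, 3, 8}  B7 = {3, 4, 6}
Tree: B1–B2, B1–B3, B2–B4, B4–B5, B1–B6, B4–B7
Every bag has size at most 3, so the width is 3 − 1 = 2 and tw(G) ≤ 2. Conversely, {0, 1, 3} is a clique of size 3, and the vertices of any clique must share a bag in every tree decomposition; so some bag has ≥ 3 vertices and tw(G) ≥ 2. Hence tw(G) = 2 exactly.

2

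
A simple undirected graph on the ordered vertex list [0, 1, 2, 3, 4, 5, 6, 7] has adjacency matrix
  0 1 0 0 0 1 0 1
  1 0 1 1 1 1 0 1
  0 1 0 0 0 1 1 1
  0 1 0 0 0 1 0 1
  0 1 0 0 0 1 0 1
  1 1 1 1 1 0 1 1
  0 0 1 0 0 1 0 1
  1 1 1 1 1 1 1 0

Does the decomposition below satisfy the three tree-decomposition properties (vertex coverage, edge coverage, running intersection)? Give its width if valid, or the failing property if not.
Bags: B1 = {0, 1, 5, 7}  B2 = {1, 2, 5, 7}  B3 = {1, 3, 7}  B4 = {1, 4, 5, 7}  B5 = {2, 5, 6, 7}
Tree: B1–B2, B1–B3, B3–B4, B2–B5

No — edge (5,3) lies in no bag.

A tree decomposition must satisfy three properties: every vertex lies in some bag; for every edge, both endpoints lie together in some bag; and for every vertex, the bags containing it form a connected subtree. Here edge (5,3) lies in no bag, so the decomposition is invalid.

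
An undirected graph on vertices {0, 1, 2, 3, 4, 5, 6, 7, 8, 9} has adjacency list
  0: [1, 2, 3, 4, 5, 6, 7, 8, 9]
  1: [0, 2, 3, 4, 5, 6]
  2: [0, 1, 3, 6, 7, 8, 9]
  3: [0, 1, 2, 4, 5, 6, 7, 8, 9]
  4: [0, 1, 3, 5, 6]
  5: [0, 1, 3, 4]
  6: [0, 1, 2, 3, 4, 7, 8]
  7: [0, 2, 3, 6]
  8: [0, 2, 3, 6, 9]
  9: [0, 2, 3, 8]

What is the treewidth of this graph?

A width-4 tree decomposition is:
Bags: B1 = {0, 2, 3, 6, 8}  B2 = {0, 2, 3, 6, 7}  B3 = {0, 1, 2, 3, 6}  B4 = {0, 1, 3, 4, 6}  B5 = {0, 1, 3, 4, 5}  B6 = {0, 2, 3, 8, 9}
Tree: B1–B2, B1–B3, B3–B4, B4–B5, B1–B6
The largest bag has 5 vertices, giving width 4; this decomposition certifies tw(G) ≤ 4. On the other hand G contains the 5-clique {0, 2, 3, 8, 9}. A clique must lie in a single bag of any decomposition, so no decomposition can have width below 4. Combining the bounds, tw(G) = 4.

4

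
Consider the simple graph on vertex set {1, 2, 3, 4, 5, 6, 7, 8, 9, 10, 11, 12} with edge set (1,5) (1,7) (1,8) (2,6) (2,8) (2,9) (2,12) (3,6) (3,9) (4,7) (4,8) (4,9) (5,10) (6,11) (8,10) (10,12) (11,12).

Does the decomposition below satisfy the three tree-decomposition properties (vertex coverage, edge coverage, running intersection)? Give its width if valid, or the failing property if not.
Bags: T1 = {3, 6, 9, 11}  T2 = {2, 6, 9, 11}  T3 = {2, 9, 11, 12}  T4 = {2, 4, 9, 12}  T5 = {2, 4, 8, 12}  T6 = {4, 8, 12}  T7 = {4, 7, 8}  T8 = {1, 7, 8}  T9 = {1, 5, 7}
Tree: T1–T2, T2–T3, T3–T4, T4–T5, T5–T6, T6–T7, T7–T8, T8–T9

No — vertex 10 appears in no bag.

A tree decomposition must satisfy three properties: every vertex lies in some bag; for every edge, both endpoints lie together in some bag; and for every vertex, the bags containing it form a connected subtree. Here vertex 10 appears in no bag, so the decomposition is invalid.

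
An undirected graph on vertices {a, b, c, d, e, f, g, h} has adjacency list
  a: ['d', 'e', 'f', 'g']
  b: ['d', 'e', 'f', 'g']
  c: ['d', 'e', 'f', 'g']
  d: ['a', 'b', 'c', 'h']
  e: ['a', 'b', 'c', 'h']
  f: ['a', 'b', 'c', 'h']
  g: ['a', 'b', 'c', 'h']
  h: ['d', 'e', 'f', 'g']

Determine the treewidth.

4

A width-4 tree decomposition is:
Bags: B1 = {a, b, c, d, h}  B2 = {a, b, c, f, h}  B3 = {a, b, c, e, h}  B4 = {a, b, c, g, h}
Tree: B1–B2, B2–B3, B3–B4
The largest bag has 5 vertices, giving width 4; this decomposition certifies tw(G) ≤ 4. For the lower bound: the 5 vertex sets {b,d}, {c,f}, {a,e}, {h}, {g} are disjoint, each induces a connected subgraph, and every pair is joined by at least one edge of G. Contracting each set to a single vertex therefore yields K_{5} as a minor, and since treewidth is minor-monotone, tw(G) ≥ tw(K_{5}) = 4. Therefore the treewidth is 4.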